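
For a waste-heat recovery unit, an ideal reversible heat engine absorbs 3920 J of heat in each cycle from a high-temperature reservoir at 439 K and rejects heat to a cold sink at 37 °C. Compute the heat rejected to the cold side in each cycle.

Q_C ≈ 2770 J

T_C = 37 °C → 37 + 273.15 = 310.15 K.
Carnot efficiency: η = 1 − T_C/T_H = 1 − 310.15/439.00 = 0.2935.
For a reversible cycle Q_C/Q_H = T_C/T_H, so Q_C = 3920 × 310.15/439.00 = 2770 J.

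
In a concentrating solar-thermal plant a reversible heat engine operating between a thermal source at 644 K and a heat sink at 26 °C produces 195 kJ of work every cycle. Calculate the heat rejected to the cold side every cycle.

Q_C ≈ 169 kJ

T_C = 26 °C → 26 + 273.15 = 299.15 K.
Carnot efficiency: η = 1 − T_C/T_H = 1 − 299.15/644.00 = 0.5355.
Since Q_C/Q_H = T_C/T_H and Q_H = W/η, Q_C = W·T_C/(T_H − T_C) = 195 × 299.15/344.85 = 169 kJ.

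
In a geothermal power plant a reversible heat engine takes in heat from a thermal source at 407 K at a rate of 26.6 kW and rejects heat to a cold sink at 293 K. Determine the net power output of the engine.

The Carnot efficiency is η = 1 − T_C/T_H = 1 − 293.00/407.00 = 0.2801.
W = η·Q_H = 0.2801 × 26.6 = 7.45 kW.

Ẇ ≈ 7.45 kW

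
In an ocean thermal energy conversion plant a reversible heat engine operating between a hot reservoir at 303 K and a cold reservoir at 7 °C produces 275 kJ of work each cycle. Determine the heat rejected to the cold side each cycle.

Q_C ≈ 3372 kJ

T_C = 7 °C → 7 + 273.15 = 280.15 K.
Carnot efficiency: η = 1 − T_C/T_H = 1 − 280.15/303.00 = 0.0754.
Since Q_C/Q_H = T_C/T_H and Q_H = W/η, Q_C = W·T_C/(T_H − T_C) = 275 × 280.15/22.85 = 3372 kJ.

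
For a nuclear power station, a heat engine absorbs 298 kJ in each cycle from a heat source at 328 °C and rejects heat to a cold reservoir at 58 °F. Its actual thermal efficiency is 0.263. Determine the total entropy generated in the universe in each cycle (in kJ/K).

T_H = 328 °C → 328 + 273.15 = 601.15 K.
T_C = 58 °F → (58 − 32) × 5/9 = 14.44 °C = 287.59 K.
W = η·Q_H = 0.263 × 298 = 78.37 kJ, so Q_C = Q_H − W = 219.6 kJ.
Reservoir entropy changes: ΔS_H = −Q_H/T_H = −298/601.15 = -0.4957 kJ/K and ΔS_C = +Q_C/T_C = 219.6/287.59 = 0.7637 kJ/K.
ΔS_univ = −Q_H/T_H + Q_C/T_C = 0.2679 kJ/K (> 0, since η = 0.263 < η_Carnot = 0.522).

ΔS_univ ≈ 0.2679 kJ/K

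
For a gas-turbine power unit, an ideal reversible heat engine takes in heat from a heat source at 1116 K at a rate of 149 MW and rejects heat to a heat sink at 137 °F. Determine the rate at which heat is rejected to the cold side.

Q̇_C ≈ 44.26 MW

T_C = 137 °F → (137 − 32) × 5/9 = 58.33 °C = 331.48 K.
The Carnot efficiency is η = 1 − T_C/T_H = 1 − 331.48/1116.00 = 0.7030.
For a reversible cycle Q_C/Q_H = T_C/T_H, so Q_C = 149 × 331.48/1116.00 = 44.26 MW.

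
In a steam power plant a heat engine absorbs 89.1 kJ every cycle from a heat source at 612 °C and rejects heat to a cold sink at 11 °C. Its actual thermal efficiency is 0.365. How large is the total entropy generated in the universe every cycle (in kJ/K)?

T_H = 612 °C → 612 + 273.15 = 885.15 K.
T_C = 11 °C → 11 + 273.15 = 284.15 K.
W = η·Q_H = 0.365 × 89.1 = 32.52 kJ, so Q_C = Q_H − W = 56.58 kJ.
Entropy balance on the reservoirs: −Q_H/T_H = -0.1007 kJ/K, +Q_C/T_C = 0.1991 kJ/K.
ΔS_univ = −Q_H/T_H + Q_C/T_C = 0.0985 kJ/K (> 0, since η = 0.365 < η_Carnot = 0.679).

ΔS_univ ≈ 0.0985 kJ/K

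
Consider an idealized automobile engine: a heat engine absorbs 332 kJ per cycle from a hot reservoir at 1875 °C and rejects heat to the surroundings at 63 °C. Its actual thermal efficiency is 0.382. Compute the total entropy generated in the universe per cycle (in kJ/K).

T_H = 1875 °C → 1875 + 273.15 = 2148.15 K.
T_C = 63 °C → 63 + 273.15 = 336.15 K.
W = η·Q_H = 0.382 × 332 = 126.8 kJ, so Q_C = Q_H − W = 205.2 kJ.
Entropy balance on the reservoirs: −Q_H/T_H = -0.1546 kJ/K, +Q_C/T_C = 0.6104 kJ/K.
ΔS_univ = −Q_H/T_H + Q_C/T_C = 0.4558 kJ/K (> 0, since η = 0.382 < η_Carnot = 0.844).

ΔS_univ ≈ 0.4558 kJ/K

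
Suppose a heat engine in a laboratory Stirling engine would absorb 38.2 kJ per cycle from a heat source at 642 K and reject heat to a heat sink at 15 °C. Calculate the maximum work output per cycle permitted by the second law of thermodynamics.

W_max ≈ 21.1 kJ

T_C = 15 °C → 15 + 273.15 = 288.15 K.
By the Carnot theorem, η_max = 1 − T_C/T_H = 1 − 288.15/642.00 = 0.5512.
W_max = η_max · Q_H = 0.5512 × 38.2 = 21.1 kJ.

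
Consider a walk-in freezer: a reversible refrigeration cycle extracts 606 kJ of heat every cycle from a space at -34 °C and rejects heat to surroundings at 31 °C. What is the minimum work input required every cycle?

T_H = 31 °C → 31 + 273.15 = 304.15 K.
T_C = -34 °C → -34 + 273.15 = 239.15 K.
COP_R = T_C/(T_H − T_C) = 239.15/65.00 = 3.6792.
W = Q_C/COP_R = 606/3.6792 = 165 kJ.

W_in ≈ 165 kJ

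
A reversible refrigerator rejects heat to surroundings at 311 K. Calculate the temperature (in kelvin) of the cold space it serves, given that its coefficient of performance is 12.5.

T_C ≈ 288 K

COP_R = T_C/(T_H − T_C) ⇒ T_C = T_H·COP_R/(1 + COP_R) = 311.00 × 12.5/(1 + 12.5) = 288 K.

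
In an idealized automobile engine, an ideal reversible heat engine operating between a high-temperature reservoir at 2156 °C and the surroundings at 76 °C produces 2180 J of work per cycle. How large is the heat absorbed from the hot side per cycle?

Q_H ≈ 2550 J

T_H = 2156 °C → 2156 + 273.15 = 2429.15 K.
T_C = 76 °C → 76 + 273.15 = 349.15 K.
Carnot efficiency: η = 1 − T_C/T_H = 1 − 349.15/2429.15 = 0.8563.
Q_H = W/η = 2180/0.8563 = 2550 J.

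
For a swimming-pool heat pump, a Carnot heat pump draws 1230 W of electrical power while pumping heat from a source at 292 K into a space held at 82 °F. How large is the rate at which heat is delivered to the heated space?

Q̇_H ≈ 41460 W

T_H = 82 °F → (82 − 32) × 5/9 = 27.78 °C = 300.93 K.
COP_HP = T_H/(T_H − T_C) = 300.93/8.93 = 33.7069.
Q_H = COP_HP · W = 33.7069 × 1230 = 41460 W.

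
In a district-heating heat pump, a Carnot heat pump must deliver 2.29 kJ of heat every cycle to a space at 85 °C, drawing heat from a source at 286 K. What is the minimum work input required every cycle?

T_H = 85 °C → 85 + 273.15 = 358.15 K.
The Carnot heat-pump COP is COP_HP = T_H/(T_H − T_C) = 358.15/72.15 = 4.9640.
W = Q_H/COP_HP = 2.29/4.9640 = 0.461 kJ.

W_in ≈ 0.461 kJ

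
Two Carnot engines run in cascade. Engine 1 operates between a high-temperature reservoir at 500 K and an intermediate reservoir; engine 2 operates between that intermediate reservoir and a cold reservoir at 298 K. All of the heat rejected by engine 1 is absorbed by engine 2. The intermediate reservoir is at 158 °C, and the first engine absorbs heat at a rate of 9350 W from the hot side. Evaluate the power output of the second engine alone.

T_m = 158 °C → 158 + 273.15 = 431.15 K.
Heat entering the second stage: Q_m = Q_H·(T_m/T_H) = 9350 × 431.15/500.00 = 8060 W.
Second-stage efficiency η₂ = 1 − T_C/T_m = 1 − 298.00/431.15 = 0.3088, so W₂ = η₂·Q_m = 2490 W.

Ẇ₂ ≈ 2490 W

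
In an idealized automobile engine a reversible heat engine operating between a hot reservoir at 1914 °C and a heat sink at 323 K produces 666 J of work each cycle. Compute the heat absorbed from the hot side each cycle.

Q_H ≈ 781.4 J

T_H = 1914 °C → 1914 + 273.15 = 2187.15 K.
The Carnot efficiency is η = 1 − T_C/T_H = 1 − 323.00/2187.15 = 0.8523.
Q_H = W/η = 666/0.8523 = 781.4 J.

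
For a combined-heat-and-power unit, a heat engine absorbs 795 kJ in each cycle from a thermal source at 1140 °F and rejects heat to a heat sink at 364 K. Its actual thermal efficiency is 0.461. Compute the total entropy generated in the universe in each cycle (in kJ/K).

ΔS_univ ≈ 0.2827 kJ/K

T_H = 1140 °F → (1140 − 32) × 5/9 = 615.56 °C = 888.71 K.
W = η·Q_H = 0.461 × 795 = 366.5 kJ, so Q_C = Q_H − W = 428.5 kJ.
The hot reservoir loses entropy Q_H/T_H = 795/888.71 = 0.8946 kJ/K; the cold reservoir gains Q_C/T_C = 428.5/364.00 = 1.177 kJ/K.
ΔS_univ = −Q_H/T_H + Q_C/T_C = 0.2827 kJ/K (> 0, since η = 0.461 < η_Carnot = 0.590).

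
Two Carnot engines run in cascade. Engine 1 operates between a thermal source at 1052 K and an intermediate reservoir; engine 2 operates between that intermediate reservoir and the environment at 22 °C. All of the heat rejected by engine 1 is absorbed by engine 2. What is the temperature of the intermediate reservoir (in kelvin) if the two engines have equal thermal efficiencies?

T_m ≈ 557 K

T_C = 22 °C → 22 + 273.15 = 295.15 K.
Equal efficiencies require 1 − T_m/T_H = 1 − T_C/T_m, i.e. T_m/T_H = T_C/T_m, so T_m = √(T_H·T_C) = √(1052.00 × 295.15) = 557 K.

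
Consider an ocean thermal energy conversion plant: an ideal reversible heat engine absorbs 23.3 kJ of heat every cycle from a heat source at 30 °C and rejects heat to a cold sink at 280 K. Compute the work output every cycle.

W ≈ 1.78 kJ

T_H = 30 °C → 30 + 273.15 = 303.15 K.
Since the cycle is reversible, η = 1 − T_C/T_H = 1 − 280.00/303.15 = 0.0764.
W = η·Q_H = 0.0764 × 23.3 = 1.78 kJ.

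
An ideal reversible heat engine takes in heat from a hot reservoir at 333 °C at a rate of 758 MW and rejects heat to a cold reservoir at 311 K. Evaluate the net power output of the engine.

T_H = 333 °C → 333 + 273.15 = 606.15 K.
Carnot efficiency: η = 1 − T_C/T_H = 1 − 311.00/606.15 = 0.4869.
W = η·Q_H = 0.4869 × 758 = 369 MW.

Ẇ ≈ 369 MW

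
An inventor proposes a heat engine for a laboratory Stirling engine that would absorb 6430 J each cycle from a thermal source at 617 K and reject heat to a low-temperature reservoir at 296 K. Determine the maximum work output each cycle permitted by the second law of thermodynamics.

W_max ≈ 3350 J

The second-law ceiling is the Carnot efficiency, η_max = 1 − T_C/T_H = 1 − 296.00/617.00 = 0.5203.
W_max = η_max · Q_H = 0.5203 × 6430 = 3350 J.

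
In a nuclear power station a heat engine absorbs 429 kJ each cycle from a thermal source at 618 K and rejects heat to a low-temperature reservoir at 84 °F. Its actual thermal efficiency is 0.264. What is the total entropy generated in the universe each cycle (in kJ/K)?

ΔS_univ ≈ 0.351 kJ/K

T_C = 84 °F → (84 − 32) × 5/9 = 28.89 °C = 302.04 K.
W = η·Q_H = 0.264 × 429 = 113.3 kJ, so Q_C = Q_H − W = 315.7 kJ.
Reservoir entropy changes: ΔS_H = −Q_H/T_H = −429/618.00 = -0.6942 kJ/K and ΔS_C = +Q_C/T_C = 315.7/302.04 = 1.045 kJ/K.
ΔS_univ = −Q_H/T_H + Q_C/T_C = 0.351 kJ/K (> 0, since η = 0.264 < η_Carnot = 0.511).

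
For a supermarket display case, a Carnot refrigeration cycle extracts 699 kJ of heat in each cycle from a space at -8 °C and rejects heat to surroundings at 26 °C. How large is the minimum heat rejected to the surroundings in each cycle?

T_H = 26 °C → 26 + 273.15 = 299.15 K.
T_C = -8 °C → -8 + 273.15 = 265.15 K.
For a reversible cycle Q_H/Q_C = T_H/T_C, so Q_H = Q_C·T_H/T_C = 699 × 299.15/265.15 = 788.6 kJ.

Q_H ≈ 788.6 kJ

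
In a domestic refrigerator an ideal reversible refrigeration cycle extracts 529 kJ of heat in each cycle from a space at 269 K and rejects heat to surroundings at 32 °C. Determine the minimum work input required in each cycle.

W_in ≈ 71.1 kJ

T_H = 32 °C → 32 + 273.15 = 305.15 K.
For a reversible refrigerator, COP_R = T_C/(T_H − T_C) = 269.00/36.15 = 7.4412.
W = Q_C/COP_R = 529/7.4412 = 71.1 kJ.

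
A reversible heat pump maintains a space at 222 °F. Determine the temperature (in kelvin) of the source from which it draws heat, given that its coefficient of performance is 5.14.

T_C ≈ 305 K

T_H = 222 °F → (222 − 32) × 5/9 = 105.56 °C = 378.71 K.
COP_HP = T_H/(T_H − T_C) ⇒ T_C = T_H·(COP_HP − 1)/COP_HP = 378.71 × (5.14 − 1)/5.14 = 305 K.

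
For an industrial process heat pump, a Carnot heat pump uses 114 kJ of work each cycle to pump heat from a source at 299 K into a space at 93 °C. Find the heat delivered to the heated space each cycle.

T_H = 93 °C → 93 + 273.15 = 366.15 K.
The Carnot heat-pump COP is COP_HP = T_H/(T_H − T_C) = 366.15/67.15 = 5.4527.
Q_H = COP_HP · W = 5.4527 × 114 = 621.6 kJ.

Q_H ≈ 621.6 kJ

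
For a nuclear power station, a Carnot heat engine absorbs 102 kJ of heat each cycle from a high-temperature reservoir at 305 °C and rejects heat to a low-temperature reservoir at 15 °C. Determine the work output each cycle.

W ≈ 51.2 kJ

T_H = 305 °C → 305 + 273.15 = 578.15 K.
T_C = 15 °C → 15 + 273.15 = 288.15 K.
Carnot efficiency: η = 1 − T_C/T_H = 1 − 288.15/578.15 = 0.5016.
W = η·Q_H = 0.5016 × 102 = 51.2 kJ.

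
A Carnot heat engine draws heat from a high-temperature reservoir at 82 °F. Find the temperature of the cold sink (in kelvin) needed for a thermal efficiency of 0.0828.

T_C ≈ 276 K

T_H = 82 °F → (82 − 32) × 5/9 = 27.78 °C = 300.93 K.
From η = 1 − T_C/T_H, T_C = T_H·(1 − η) = 300.93 × (1 − 0.0828) = 276 K.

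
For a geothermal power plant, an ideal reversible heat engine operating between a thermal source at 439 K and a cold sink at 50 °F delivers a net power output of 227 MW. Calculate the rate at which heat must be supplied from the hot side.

Q̇_H ≈ 639 MW

T_C = 50 °F → (50 − 32) × 5/9 = 10.00 °C = 283.15 K.
η_rev = 1 − T_C/T_H = 1 − 283.15/439.00 = 0.3550.
Q_H = W/η = 227/0.3550 = 639 MW.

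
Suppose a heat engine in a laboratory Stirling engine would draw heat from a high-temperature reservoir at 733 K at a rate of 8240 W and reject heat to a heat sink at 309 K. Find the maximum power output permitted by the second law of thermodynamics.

Ẇ_max ≈ 4766 W

The second-law ceiling is the Carnot efficiency, η_max = 1 − T_C/T_H = 1 − 309.00/733.00 = 0.5784.
W_max = η_max · Q_H = 0.5784 × 8240 = 4766 W.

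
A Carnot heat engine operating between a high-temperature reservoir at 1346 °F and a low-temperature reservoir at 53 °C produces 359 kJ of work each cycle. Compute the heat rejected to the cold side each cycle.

T_H = 1346 °F → (1346 − 32) × 5/9 = 730.00 °C = 1003.15 K.
T_C = 53 °C → 53 + 273.15 = 326.15 K.
Since the cycle is reversible, η = 1 − T_C/T_H = 1 − 326.15/1003.15 = 0.6749.
Since Q_C/Q_H = T_C/T_H and Q_H = W/η, Q_C = W·T_C/(T_H − T_C) = 359 × 326.15/677.00 = 173.0 kJ.

Q_C ≈ 173.0 kJ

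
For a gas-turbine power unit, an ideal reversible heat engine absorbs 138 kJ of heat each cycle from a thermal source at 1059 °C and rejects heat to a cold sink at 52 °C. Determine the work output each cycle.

W ≈ 104 kJ

T_H = 1059 °C → 1059 + 273.15 = 1332.15 K.
T_C = 52 °C → 52 + 273.15 = 325.15 K.
The Carnot efficiency is η = 1 − T_C/T_H = 1 − 325.15/1332.15 = 0.7559.
W = η·Q_H = 0.7559 × 138 = 104 kJ.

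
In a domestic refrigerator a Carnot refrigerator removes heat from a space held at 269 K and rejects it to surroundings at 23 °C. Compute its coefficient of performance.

T_H = 23 °C → 23 + 273.15 = 296.15 K.
Carnot COP: COP_R = T_C/(T_H − T_C) = 269.00/(296.15 − 269.00) = 9.91.

COP_R ≈ 9.91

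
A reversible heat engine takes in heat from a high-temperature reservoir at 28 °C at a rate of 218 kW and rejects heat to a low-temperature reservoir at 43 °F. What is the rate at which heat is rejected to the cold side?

Q̇_C ≈ 202 kW

T_H = 28 °C → 28 + 273.15 = 301.15 K.
T_C = 43 °F → (43 − 32) × 5/9 = 6.11 °C = 279.26 K.
The Carnot efficiency is η = 1 − T_C/T_H = 1 − 279.26/301.15 = 0.0727.
For a reversible cycle Q_C/Q_H = T_C/T_H, so Q_C = 218 × 279.26/301.15 = 202 kW.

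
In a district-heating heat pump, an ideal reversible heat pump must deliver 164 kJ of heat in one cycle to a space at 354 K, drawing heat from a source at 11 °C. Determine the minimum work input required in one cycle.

W_in ≈ 32.4 kJ

T_C = 11 °C → 11 + 273.15 = 284.15 K.
Reversible heating COP: COP_HP = T_H/(T_H − T_C) = 354.00/69.85 = 5.0680.
W = Q_H/COP_HP = 164/5.0680 = 32.4 kJ.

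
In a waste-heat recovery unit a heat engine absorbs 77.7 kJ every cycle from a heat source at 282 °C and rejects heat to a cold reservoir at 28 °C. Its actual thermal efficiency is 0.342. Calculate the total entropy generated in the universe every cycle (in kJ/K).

ΔS_univ ≈ 0.0298 kJ/K

T_H = 282 °C → 282 + 273.15 = 555.15 K.
T_C = 28 °C → 28 + 273.15 = 301.15 K.
W = η·Q_H = 0.342 × 77.7 = 26.57 kJ, so Q_C = Q_H − W = 51.13 kJ.
Entropy balance on the reservoirs: −Q_H/T_H = -0.1400 kJ/K, +Q_C/T_C = 0.1698 kJ/K.
ΔS_univ = −Q_H/T_H + Q_C/T_C = 0.0298 kJ/K (> 0, since η = 0.342 < η_Carnot = 0.458).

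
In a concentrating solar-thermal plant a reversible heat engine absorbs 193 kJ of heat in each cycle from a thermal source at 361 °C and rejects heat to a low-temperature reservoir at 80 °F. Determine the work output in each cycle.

W ≈ 102 kJ

T_H = 361 °C → 361 + 273.15 = 634.15 K.
T_C = 80 °F → (80 − 32) × 5/9 = 26.67 °C = 299.82 K.
The Carnot efficiency is η = 1 − T_C/T_H = 1 − 299.82/634.15 = 0.5272.
W = η·Q_H = 0.5272 × 193 = 102 kJ.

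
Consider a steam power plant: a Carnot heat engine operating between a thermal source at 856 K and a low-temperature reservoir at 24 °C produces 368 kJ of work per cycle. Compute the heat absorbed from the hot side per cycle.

Q_H ≈ 564 kJ

T_C = 24 °C → 24 + 273.15 = 297.15 K.
For a reversible engine, η = 1 − T_C/T_H = 1 − 297.15/856.00 = 0.6529.
Q_H = W/η = 368/0.6529 = 564 kJ.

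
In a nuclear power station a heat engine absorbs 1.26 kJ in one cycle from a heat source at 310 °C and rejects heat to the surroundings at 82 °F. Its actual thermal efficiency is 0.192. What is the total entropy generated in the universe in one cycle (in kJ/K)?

T_H = 310 °C → 310 + 273.15 = 583.15 K.
T_C = 82 °F → (82 − 32) × 5/9 = 27.78 °C = 300.93 K.
W = η·Q_H = 0.192 × 1.26 = 0.2419 kJ, so Q_C = Q_H − W = 1.018 kJ.
The hot reservoir loses entropy Q_H/T_H = 1.26/583.15 = 0.002161 kJ/K; the cold reservoir gains Q_C/T_C = 1.018/300.93 = 0.003383 kJ/K.
ΔS_univ = −Q_H/T_H + Q_C/T_C = 0.00122 kJ/K (> 0, since η = 0.192 < η_Carnot = 0.484).

ΔS_univ ≈ 0.00122 kJ/K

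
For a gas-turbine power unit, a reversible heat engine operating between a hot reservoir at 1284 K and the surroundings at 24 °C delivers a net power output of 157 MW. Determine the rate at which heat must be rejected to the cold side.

T_C = 24 °C → 24 + 273.15 = 297.15 K.
For a reversible engine, η = 1 − T_C/T_H = 1 − 297.15/1284.00 = 0.7686.
Since Q_C/Q_H = T_C/T_H and Q_H = W/η, Q_C = W·T_C/(T_H − T_C) = 157 × 297.15/986.85 = 47.3 MW.

Q̇_C ≈ 47.3 MW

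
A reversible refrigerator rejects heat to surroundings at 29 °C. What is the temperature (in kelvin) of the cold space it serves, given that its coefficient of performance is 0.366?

T_C ≈ 81.0 K

T_H = 29 °C → 29 + 273.15 = 302.15 K.
COP_R = T_C/(T_H − T_C) ⇒ T_C = T_H·COP_R/(1 + COP_R) = 302.15 × 0.366/(1 + 0.366) = 81.0 K.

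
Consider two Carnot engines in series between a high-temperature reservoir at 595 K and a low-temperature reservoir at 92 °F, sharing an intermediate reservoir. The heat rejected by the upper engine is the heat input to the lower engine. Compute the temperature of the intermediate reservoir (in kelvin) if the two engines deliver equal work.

T_m ≈ 450.7 K

T_C = 92 °F → (92 − 32) × 5/9 = 33.33 °C = 306.48 K.
For reversible stages Q_m = Q_H·(T_m/T_H). Setting W₁ = Q_H(1 − T_m/T_H) equal to W₂ = Q_m(1 − T_C/T_m) = Q_H·(T_m − T_C)/T_H gives T_H − T_m = T_m − T_C, so T_m = (T_H + T_C)/2 = (595.00 + 306.48)/2 = 450.7 K.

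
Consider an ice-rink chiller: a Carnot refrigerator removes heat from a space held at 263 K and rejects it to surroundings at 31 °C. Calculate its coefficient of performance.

COP_R ≈ 6.39

T_H = 31 °C → 31 + 273.15 = 304.15 K.
For a reversible refrigerator, COP_R = T_C/(T_H − T_C) = 263.00/(304.15 − 263.00) = 6.39.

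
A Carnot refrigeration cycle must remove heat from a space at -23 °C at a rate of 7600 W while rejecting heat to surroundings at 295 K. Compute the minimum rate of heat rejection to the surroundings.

T_C = -23 °C → -23 + 273.15 = 250.15 K.
For a reversible cycle Q_H/Q_C = T_H/T_C, so Q_H = Q_C·T_H/T_C = 7600 × 295.00/250.15 = 8960 W.

Q̇_H ≈ 8960 W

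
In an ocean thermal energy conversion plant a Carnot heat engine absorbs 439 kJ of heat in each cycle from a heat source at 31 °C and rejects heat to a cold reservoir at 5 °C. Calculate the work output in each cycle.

W ≈ 37.5 kJ

T_H = 31 °C → 31 + 273.15 = 304.15 K.
T_C = 5 °C → 5 + 273.15 = 278.15 K.
Since the cycle is reversible, η = 1 − T_C/T_H = 1 − 278.15/304.15 = 0.0855.
W = η·Q_H = 0.0855 × 439 = 37.5 kJ.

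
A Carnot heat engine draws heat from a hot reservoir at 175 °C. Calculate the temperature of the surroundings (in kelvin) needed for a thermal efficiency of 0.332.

T_C ≈ 299 K

T_H = 175 °C → 175 + 273.15 = 448.15 K.
From η = 1 − T_C/T_H, T_C = T_H·(1 − η) = 448.15 × (1 − 0.332) = 299 K.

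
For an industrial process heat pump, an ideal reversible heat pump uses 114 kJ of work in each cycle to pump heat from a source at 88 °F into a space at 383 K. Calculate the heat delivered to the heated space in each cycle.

Q_H ≈ 555 kJ

T_C = 88 °F → (88 − 32) × 5/9 = 31.11 °C = 304.26 K.
Reversible heating COP: COP_HP = T_H/(T_H − T_C) = 383.00/78.74 = 4.8642.
Q_H = COP_HP · W = 4.8642 × 114 = 555 kJ.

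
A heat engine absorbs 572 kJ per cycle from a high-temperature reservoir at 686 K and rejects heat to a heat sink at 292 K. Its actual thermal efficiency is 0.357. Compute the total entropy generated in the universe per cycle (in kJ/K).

ΔS_univ ≈ 0.426 kJ/K

W = η·Q_H = 0.357 × 572 = 204.2 kJ, so Q_C = Q_H − W = 367.8 kJ.
The hot reservoir loses entropy Q_H/T_H = 572/686.00 = 0.8338 kJ/K; the cold reservoir gains Q_C/T_C = 367.8/292.00 = 1.260 kJ/K.
ΔS_univ = −Q_H/T_H + Q_C/T_C = 0.426 kJ/K (> 0, since η = 0.357 < η_Carnot = 0.574).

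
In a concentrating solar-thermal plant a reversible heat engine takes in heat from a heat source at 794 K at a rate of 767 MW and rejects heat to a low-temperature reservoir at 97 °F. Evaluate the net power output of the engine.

T_C = 97 °F → (97 − 32) × 5/9 = 36.11 °C = 309.26 K.
Carnot efficiency: η = 1 − T_C/T_H = 1 − 309.26/794.00 = 0.6105.
W = η·Q_H = 0.6105 × 767 = 468 MW.

Ẇ ≈ 468 MW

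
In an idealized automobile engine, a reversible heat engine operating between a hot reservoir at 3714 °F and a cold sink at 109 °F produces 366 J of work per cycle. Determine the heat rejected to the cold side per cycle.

T_H = 3714 °F → (3714 − 32) × 5/9 = 2045.56 °C = 2318.71 K.
T_C = 109 °F → (109 − 32) × 5/9 = 42.78 °C = 315.93 K.
For a reversible engine, η = 1 − T_C/T_H = 1 − 315.93/2318.71 = 0.8637.
Since Q_C/Q_H = T_C/T_H and Q_H = W/η, Q_C = W·T_C/(T_H − T_C) = 366 × 315.93/2002.78 = 57.7 J.

Q_C ≈ 57.7 J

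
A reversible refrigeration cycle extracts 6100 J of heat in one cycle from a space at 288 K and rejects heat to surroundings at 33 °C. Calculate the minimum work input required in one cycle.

W_in ≈ 384 J

T_H = 33 °C → 33 + 273.15 = 306.15 K.
For a reversible refrigerator, COP_R = T_C/(T_H − T_C) = 288.00/18.15 = 15.8678.
W = Q_C/COP_R = 6100/15.8678 = 384 J.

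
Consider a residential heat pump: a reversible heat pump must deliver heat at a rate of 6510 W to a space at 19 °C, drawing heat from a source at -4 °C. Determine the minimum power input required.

Ẇ_in ≈ 513 W

T_H = 19 °C → 19 + 273.15 = 292.15 K.
T_C = -4 °C → -4 + 273.15 = 269.15 K.
The Carnot heat-pump COP is COP_HP = T_H/(T_H − T_C) = 292.15/23.00 = 12.7022.
W = Q_H/COP_HP = 6510/12.7022 = 513 W.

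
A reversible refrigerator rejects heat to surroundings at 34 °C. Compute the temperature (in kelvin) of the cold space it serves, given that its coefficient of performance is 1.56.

T_C ≈ 187 K

T_H = 34 °C → 34 + 273.15 = 307.15 K.
COP_R = T_C/(T_H − T_C) ⇒ T_C = T_H·COP_R/(1 + COP_R) = 307.15 × 1.56/(1 + 1.56) = 187 K.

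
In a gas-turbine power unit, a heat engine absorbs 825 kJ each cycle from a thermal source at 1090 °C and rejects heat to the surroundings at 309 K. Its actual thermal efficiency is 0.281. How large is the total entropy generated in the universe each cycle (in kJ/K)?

ΔS_univ ≈ 1.31 kJ/K

T_H = 1090 °C → 1090 + 273.15 = 1363.15 K.
W = η·Q_H = 0.281 × 825 = 231.8 kJ, so Q_C = Q_H − W = 593.2 kJ.
The hot reservoir loses entropy Q_H/T_H = 825/1363.15 = 0.6052 kJ/K; the cold reservoir gains Q_C/T_C = 593.2/309.00 = 1.920 kJ/K.
ΔS_univ = −Q_H/T_H + Q_C/T_C = 1.31 kJ/K (> 0, since η = 0.281 < η_Carnot = 0.773).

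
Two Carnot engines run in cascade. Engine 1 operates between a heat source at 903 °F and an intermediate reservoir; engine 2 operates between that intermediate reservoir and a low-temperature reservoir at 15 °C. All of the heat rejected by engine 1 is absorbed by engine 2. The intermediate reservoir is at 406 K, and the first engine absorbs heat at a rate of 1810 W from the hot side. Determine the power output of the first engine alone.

T_H = 903 °F → (903 − 32) × 5/9 = 483.89 °C = 757.04 K.
T_C = 15 °C → 15 + 273.15 = 288.15 K.
First-stage efficiency η₁ = 1 − T_m/T_H = 1 − 406.00/757.04 = 0.4637.
W₁ = η₁·Q_H = 0.4637 × 1810 = 839.3 W.

Ẇ₁ ≈ 839.3 W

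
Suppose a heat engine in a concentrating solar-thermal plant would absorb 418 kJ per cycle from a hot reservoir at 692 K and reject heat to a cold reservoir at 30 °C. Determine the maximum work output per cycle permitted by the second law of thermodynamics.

W_max ≈ 235 kJ

T_C = 30 °C → 30 + 273.15 = 303.15 K.
By the Carnot theorem, η_max = 1 − T_C/T_H = 1 − 303.15/692.00 = 0.5619.
W_max = η_max · Q_H = 0.5619 × 418 = 235 kJ.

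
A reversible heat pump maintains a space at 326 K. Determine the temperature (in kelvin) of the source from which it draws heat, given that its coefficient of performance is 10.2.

T_C ≈ 294 K

COP_HP = T_H/(T_H − T_C) ⇒ T_C = T_H·(COP_HP − 1)/COP_HP = 326.00 × (10.2 − 1)/10.2 = 294 K.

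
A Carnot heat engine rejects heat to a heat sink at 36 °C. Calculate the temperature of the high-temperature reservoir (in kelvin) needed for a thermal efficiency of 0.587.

T_C = 36 °C → 36 + 273.15 = 309.15 K.
From η = 1 − T_C/T_H, solving for T_H gives T_H = T_C/(1 − η) = 309.15/(1 − 0.587) = 749 K.

T_H ≈ 749 K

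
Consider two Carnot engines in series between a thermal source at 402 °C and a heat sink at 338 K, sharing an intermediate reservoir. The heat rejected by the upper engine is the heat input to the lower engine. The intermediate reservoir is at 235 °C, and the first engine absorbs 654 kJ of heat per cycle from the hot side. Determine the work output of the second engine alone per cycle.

W₂ ≈ 165 kJ

T_H = 402 °C → 402 + 273.15 = 675.15 K.
T_m = 235 °C → 235 + 273.15 = 508.15 K.
Heat entering the second stage: Q_m = Q_H·(T_m/T_H) = 654 × 508.15/675.15 = 492 kJ.
Second-stage efficiency η₂ = 1 − T_C/T_m = 1 − 338.00/508.15 = 0.3348, so W₂ = η₂·Q_m = 165 kJ.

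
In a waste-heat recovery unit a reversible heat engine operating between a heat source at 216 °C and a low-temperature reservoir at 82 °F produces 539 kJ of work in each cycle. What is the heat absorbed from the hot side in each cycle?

T_H = 216 °C → 216 + 273.15 = 489.15 K.
T_C = 82 °F → (82 − 32) × 5/9 = 27.78 °C = 300.93 K.
Since the cycle is reversible, η = 1 − T_C/T_H = 1 − 300.93/489.15 = 0.3848.
Q_H = W/η = 539/0.3848 = 1401 kJ.

Q_H ≈ 1401 kJ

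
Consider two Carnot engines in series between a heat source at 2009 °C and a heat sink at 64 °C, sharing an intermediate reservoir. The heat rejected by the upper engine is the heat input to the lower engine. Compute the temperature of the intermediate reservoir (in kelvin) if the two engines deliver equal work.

T_H = 2009 °C → 2009 + 273.15 = 2282.15 K.
T_C = 64 °C → 64 + 273.15 = 337.15 K.
For reversible stages Q_m = Q_H·(T_m/T_H). Setting W₁ = Q_H(1 − T_m/T_H) equal to W₂ = Q_m(1 − T_C/T_m) = Q_H·(T_m − T_C)/T_H gives T_H − T_m = T_m − T_C, so T_m = (T_H + T_C)/2 = (2282.15 + 337.15)/2 = 1310 K.

T_m ≈ 1310 K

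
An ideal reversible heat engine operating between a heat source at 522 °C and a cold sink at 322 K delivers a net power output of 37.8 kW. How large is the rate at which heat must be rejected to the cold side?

Q̇_C ≈ 25.72 kW

T_H = 522 °C → 522 + 273.15 = 795.15 K.
For a reversible engine, η = 1 − T_C/T_H = 1 − 322.00/795.15 = 0.5950.
Since Q_C/Q_H = T_C/T_H and Q_H = W/η, Q_C = W·T_C/(T_H − T_C) = 37.8 × 322.00/473.15 = 25.72 kW.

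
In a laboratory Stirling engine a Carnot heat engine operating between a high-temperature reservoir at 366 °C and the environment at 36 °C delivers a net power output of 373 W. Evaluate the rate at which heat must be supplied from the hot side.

Q̇_H ≈ 722.4 W

T_H = 366 °C → 366 + 273.15 = 639.15 K.
T_C = 36 °C → 36 + 273.15 = 309.15 K.
η_rev = 1 − T_C/T_H = 1 − 309.15/639.15 = 0.5163.
Q_H = W/η = 373/0.5163 = 722.4 W.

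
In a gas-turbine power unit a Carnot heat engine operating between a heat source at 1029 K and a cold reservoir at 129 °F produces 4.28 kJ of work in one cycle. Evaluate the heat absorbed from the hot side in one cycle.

T_C = 129 °F → (129 − 32) × 5/9 = 53.89 °C = 327.04 K.
η_rev = 1 − T_C/T_H = 1 − 327.04/1029.00 = 0.6822.
Q_H = W/η = 4.28/0.6822 = 6.27 kJ.

Q_H ≈ 6.27 kJ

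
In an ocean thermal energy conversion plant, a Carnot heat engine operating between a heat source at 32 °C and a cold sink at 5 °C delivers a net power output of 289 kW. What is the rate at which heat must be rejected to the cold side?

T_H = 32 °C → 32 + 273.15 = 305.15 K.
T_C = 5 °C → 5 + 273.15 = 278.15 K.
Carnot efficiency: η = 1 − T_C/T_H = 1 − 278.15/305.15 = 0.0885.
Since Q_C/Q_H = T_C/T_H and Q_H = W/η, Q_C = W·T_C/(T_H − T_C) = 289 × 278.15/27.00 = 2980 kW.

Q̇_C ≈ 2980 kW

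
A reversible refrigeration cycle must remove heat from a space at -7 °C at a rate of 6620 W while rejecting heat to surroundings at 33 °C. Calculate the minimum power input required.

Ẇ_in ≈ 995 W

T_H = 33 °C → 33 + 273.15 = 306.15 K.
T_C = -7 °C → -7 + 273.15 = 266.15 K.
COP_R = T_C/(T_H − T_C) = 266.15/40.00 = 6.6537.
W = Q_C/COP_R = 6620/6.6537 = 995 W.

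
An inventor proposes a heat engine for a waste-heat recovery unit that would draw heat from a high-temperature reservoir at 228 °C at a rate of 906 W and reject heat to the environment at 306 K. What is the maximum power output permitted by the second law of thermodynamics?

Ẇ_max ≈ 353 W

T_H = 228 °C → 228 + 273.15 = 501.15 K.
The upper bound on efficiency is η_max = 1 − T_C/T_H = 1 − 306.00/501.15 = 0.3894.
W_max = η_max · Q_H = 0.3894 × 906 = 353 W.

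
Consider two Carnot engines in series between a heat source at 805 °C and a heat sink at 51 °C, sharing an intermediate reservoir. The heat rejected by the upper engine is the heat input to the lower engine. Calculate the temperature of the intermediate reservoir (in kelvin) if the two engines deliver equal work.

T_m ≈ 701 K

T_H = 805 °C → 805 + 273.15 = 1078.15 K.
T_C = 51 °C → 51 + 273.15 = 324.15 K.
For reversible stages Q_m = Q_H·(T_m/T_H). Setting W₁ = Q_H(1 − T_m/T_H) equal to W₂ = Q_m(1 − T_C/T_m) = Q_H·(T_m − T_C)/T_H gives T_H − T_m = T_m − T_C, so T_m = (T_H + T_C)/2 = (1078.15 + 324.15)/2 = 701 K.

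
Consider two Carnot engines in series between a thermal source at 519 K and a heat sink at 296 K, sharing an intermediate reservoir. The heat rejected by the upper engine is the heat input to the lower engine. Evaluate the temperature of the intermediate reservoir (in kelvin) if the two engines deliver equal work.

For reversible stages Q_m = Q_H·(T_m/T_H). Setting W₁ = Q_H(1 − T_m/T_H) equal to W₂ = Q_m(1 − T_C/T_m) = Q_H·(T_m − T_C)/T_H gives T_H − T_m = T_m − T_C, so T_m = (T_H + T_C)/2 = (519.00 + 296.00)/2 = 407.5 K.

T_m ≈ 407.5 K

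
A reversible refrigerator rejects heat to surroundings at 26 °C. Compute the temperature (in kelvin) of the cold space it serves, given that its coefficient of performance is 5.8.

T_H = 26 °C → 26 + 273.15 = 299.15 K.
COP_R = T_C/(T_H − T_C) ⇒ T_C = T_H·COP_R/(1 + COP_R) = 299.15 × 5.8/(1 + 5.8) = 255.2 K.

T_C ≈ 255.2 K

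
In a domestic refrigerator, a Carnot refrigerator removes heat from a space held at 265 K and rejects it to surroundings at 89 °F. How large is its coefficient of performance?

COP_R ≈ 6.656

T_H = 89 °F → (89 − 32) × 5/9 = 31.67 °C = 304.82 K.
Carnot COP: COP_R = T_C/(T_H − T_C) = 265.00/(304.82 − 265.00) = 6.656.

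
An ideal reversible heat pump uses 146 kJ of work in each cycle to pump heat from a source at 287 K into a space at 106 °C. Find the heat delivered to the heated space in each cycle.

T_H = 106 °C → 106 + 273.15 = 379.15 K.
The Carnot heat-pump COP is COP_HP = T_H/(T_H − T_C) = 379.15/92.15 = 4.1145.
Q_H = COP_HP · W = 4.1145 × 146 = 600.7 kJ.

Q_H ≈ 600.7 kJ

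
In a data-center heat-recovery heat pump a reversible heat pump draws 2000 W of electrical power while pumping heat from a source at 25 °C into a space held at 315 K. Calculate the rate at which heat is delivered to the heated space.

T_C = 25 °C → 25 + 273.15 = 298.15 K.
Reversible heating COP: COP_HP = T_H/(T_H − T_C) = 315.00/16.85 = 18.6944.
Q_H = COP_HP · W = 18.6944 × 2000 = 37400 W.

Q̇_H ≈ 37400 W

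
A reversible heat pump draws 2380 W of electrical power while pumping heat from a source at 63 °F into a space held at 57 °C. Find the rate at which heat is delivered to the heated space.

Q̇_H ≈ 19800 W

T_H = 57 °C → 57 + 273.15 = 330.15 K.
T_C = 63 °F → (63 − 32) × 5/9 = 17.22 °C = 290.37 K.
COP_HP = T_H/(T_H − T_C) = 330.15/39.78 = 8.2999.
Q_H = COP_HP · W = 8.2999 × 2380 = 19800 W.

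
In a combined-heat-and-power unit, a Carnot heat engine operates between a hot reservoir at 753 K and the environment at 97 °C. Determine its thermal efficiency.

T_C = 97 °C → 97 + 273.15 = 370.15 K.
Carnot efficiency: η = 1 − T_C/T_H = 1 − 370.15/753.00 = 0.508.

η ≈ 0.508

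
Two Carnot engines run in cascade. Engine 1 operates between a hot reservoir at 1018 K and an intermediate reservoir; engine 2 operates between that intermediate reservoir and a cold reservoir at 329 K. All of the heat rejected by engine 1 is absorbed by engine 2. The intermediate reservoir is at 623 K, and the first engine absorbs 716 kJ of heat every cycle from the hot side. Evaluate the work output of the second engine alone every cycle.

W₂ ≈ 207 kJ

Heat entering the second stage: Q_m = Q_H·(T_m/T_H) = 716 × 623.00/1018.00 = 438 kJ.
Second-stage efficiency η₂ = 1 − T_C/T_m = 1 − 329.00/623.00 = 0.4719, so W₂ = η₂·Q_m = 207 kJ.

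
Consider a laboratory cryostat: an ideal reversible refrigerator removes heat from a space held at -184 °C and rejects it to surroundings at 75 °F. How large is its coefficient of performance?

T_H = 75 °F → (75 − 32) × 5/9 = 23.89 °C = 297.04 K.
T_C = -184 °C → -184 + 273.15 = 89.15 K.
For a reversible refrigerator, COP_R = T_C/(T_H − T_C) = 89.15/(297.04 − 89.15) = 0.429.

COP_R ≈ 0.429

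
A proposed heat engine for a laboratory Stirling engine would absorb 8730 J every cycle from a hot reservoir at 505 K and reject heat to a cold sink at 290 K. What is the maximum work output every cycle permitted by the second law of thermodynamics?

W_max ≈ 3720 J

The second-law ceiling is the Carnot efficiency, η_max = 1 − T_C/T_H = 1 − 290.00/505.00 = 0.4257.
W_max = η_max · Q_H = 0.4257 × 8730 = 3720 J.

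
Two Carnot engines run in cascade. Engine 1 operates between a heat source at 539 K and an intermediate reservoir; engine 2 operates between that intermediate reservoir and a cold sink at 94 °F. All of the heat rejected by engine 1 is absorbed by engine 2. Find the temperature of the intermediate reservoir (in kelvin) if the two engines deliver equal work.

T_m ≈ 423.3 K

T_C = 94 °F → (94 − 32) × 5/9 = 34.44 °C = 307.59 K.
For reversible stages Q_m = Q_H·(T_m/T_H). Setting W₁ = Q_H(1 − T_m/T_H) equal to W₂ = Q_m(1 − T_C/T_m) = Q_H·(T_m − T_C)/T_H gives T_H − T_m = T_m − T_C, so T_m = (T_H + T_C)/2 = (539.00 + 307.59)/2 = 423.3 K.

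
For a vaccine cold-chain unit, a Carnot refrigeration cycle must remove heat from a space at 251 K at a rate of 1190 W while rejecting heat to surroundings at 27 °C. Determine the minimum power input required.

T_H = 27 °C → 27 + 273.15 = 300.15 K.
Carnot COP: COP_R = T_C/(T_H − T_C) = 251.00/49.15 = 5.1068.
W = Q_C/COP_R = 1190/5.1068 = 233 W.

Ẇ_in ≈ 233 W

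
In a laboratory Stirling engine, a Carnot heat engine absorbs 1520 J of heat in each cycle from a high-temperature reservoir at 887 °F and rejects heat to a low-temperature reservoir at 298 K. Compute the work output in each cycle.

T_H = 887 °F → (887 − 32) × 5/9 = 475.00 °C = 748.15 K.
Carnot efficiency: η = 1 − T_C/T_H = 1 − 298.00/748.15 = 0.6017.
W = η·Q_H = 0.6017 × 1520 = 915 J.

W ≈ 915 J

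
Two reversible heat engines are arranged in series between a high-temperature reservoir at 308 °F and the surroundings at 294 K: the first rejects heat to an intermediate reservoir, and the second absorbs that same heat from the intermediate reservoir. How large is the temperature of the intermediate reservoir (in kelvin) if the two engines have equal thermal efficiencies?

T_H = 308 °F → (308 − 32) × 5/9 = 153.33 °C = 426.48 K.
Equal efficiencies require 1 − T_m/T_H = 1 − T_C/T_m, i.e. T_m/T_H = T_C/T_m, so T_m = √(T_H·T_C) = √(426.48 × 294.00) = 354.1 K.

T_m ≈ 354.1 K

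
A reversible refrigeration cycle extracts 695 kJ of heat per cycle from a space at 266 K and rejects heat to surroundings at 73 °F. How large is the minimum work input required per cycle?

T_H = 73 °F → (73 − 32) × 5/9 = 22.78 °C = 295.93 K.
The reversible coefficient of performance is COP_R = T_C/(T_H − T_C) = 266.00/29.93 = 8.8881.
W = Q_C/COP_R = 695/8.8881 = 78.2 kJ.

W_in ≈ 78.2 kJ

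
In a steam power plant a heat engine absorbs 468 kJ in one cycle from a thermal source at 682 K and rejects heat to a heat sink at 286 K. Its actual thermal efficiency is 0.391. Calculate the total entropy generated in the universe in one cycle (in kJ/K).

ΔS_univ ≈ 0.310 kJ/K

W = η·Q_H = 0.391 × 468 = 183.0 kJ, so Q_C = Q_H − W = 285.0 kJ.
Entropy balance on the reservoirs: −Q_H/T_H = -0.6862 kJ/K, +Q_C/T_C = 0.9965 kJ/K.
ΔS_univ = −Q_H/T_H + Q_C/T_C = 0.310 kJ/K (> 0, since η = 0.391 < η_Carnot = 0.581).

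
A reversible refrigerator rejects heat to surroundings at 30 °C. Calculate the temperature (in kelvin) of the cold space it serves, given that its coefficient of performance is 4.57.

T_H = 30 °C → 30 + 273.15 = 303.15 K.
COP_R = T_C/(T_H − T_C) ⇒ T_C = T_H·COP_R/(1 + COP_R) = 303.15 × 4.57/(1 + 4.57) = 249 K.

T_C ≈ 249 K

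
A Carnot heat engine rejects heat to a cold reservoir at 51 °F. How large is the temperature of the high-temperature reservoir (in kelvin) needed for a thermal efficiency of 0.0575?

T_C = 51 °F → (51 − 32) × 5/9 = 10.56 °C = 283.71 K.
From η = 1 − T_C/T_H, solving for T_H gives T_H = T_C/(1 − η) = 283.71/(1 − 0.0575) = 301.0 K.

T_H ≈ 301.0 K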